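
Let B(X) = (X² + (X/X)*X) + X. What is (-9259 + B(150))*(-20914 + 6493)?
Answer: -195274761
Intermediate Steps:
B(X) = X² + 2*X (B(X) = (X² + 1*X) + X = (X² + X) + X = (X + X²) + X = X² + 2*X)
(-9259 + B(150))*(-20914 + 6493) = (-9259 + 150*(2 + 150))*(-20914 + 6493) = (-9259 + 150*152)*(-14421) = (-9259 + 22800)*(-14421) = 13541*(-14421) = -195274761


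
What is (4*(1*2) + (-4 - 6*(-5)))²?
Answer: 1156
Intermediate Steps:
(4*(1*2) + (-4 - 6*(-5)))² = (4*2 + (-4 + 30))² = (8 + 26)² = 34² = 1156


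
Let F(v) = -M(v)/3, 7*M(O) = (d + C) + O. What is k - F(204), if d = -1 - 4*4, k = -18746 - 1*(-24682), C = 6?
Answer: 124849/21 ≈ 5945.2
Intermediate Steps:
k = 5936 (k = -18746 + 24682 = 5936)
d = -17 (d = -1 - 16 = -17)
M(O) = -11/7 + O/7 (M(O) = ((-17 + 6) + O)/7 = (-11 + O)/7 = -11/7 + O/7)
F(v) = 11/21 - v/21 (F(v) = -(-11/7 + v/7)/3 = (11/7 - v/7)*(⅓) = 11/21 - v/21)
k - F(204) = 5936 - (11/21 - 1/21*204) = 5936 - (11/21 - 68/7) = 5936 - 1*(-193/21) = 5936 + 193/21 = 124849/21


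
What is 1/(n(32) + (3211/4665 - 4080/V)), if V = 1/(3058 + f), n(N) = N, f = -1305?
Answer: -4665/33365047109 ≈ -1.3982e-7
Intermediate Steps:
V = 1/1753 (V = 1/(3058 - 1305) = 1/1753 ≈ 0.00057045)
1/(n(32) + (3211/4665 - 4080/V)) = 1/(32 + (3211/4665 - 4080/1/1753)) = 1/(32 + (3211*(1/4665) - 4080*1753)) = 1/(32 + (3211/4665 - 7152240)) = 1/(32 - 33365196389/4665) = 1/(-33365047109/4665) = -4665/33365047109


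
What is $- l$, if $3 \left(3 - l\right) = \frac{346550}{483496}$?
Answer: $- \frac{2002457}{725244} \approx -2.7611$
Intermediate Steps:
$l = \frac{2002457}{725244}$ ($l = 3 - \frac{346550 \cdot \frac{1}{483496}}{3} = 3 - \frac{173275}{725244} = \frac{2002457}{725244} \approx 2.7611$)
$- l = \left(-1\right) \frac{2002457}{725244} = - \frac{2002457}{725244}$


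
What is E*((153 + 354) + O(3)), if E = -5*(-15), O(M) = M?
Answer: 38250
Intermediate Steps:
E = 75
E*((153 + 354) + O(3)) = 75*((153 + 354) + 3) = 75*(507 + 3) = 75*510 = 38250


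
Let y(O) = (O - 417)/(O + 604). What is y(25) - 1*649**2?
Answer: -264935821/629 ≈ -4.2120e+5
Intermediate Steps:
y(O) = (-417 + O)/(604 + O)
y(25) - 1*649**2 = (-417 + 25)/(604 + 25) - 1*649**2 = -392/629 - 1*421201 = (1/629)*(-392) - 421201 = -392/629 - 421201 = -264935821/629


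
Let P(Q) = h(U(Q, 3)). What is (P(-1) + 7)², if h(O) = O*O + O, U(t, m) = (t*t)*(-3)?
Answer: 169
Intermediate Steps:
U(t, m) = -3*t² (U(t, m) = t²*(-3) = -3*t²)
h(O) = O + O² (h(O) = O² + O = O + O²)
P(Q) = -3*Q²*(1 - 3*Q²) (P(Q) = (-3*Q²)*(1 - 3*Q²) = -3*Q²*(1 - 3*Q²))
(P(-1) + 7)² = ((-1)²*(-3 + 9*(-1)²) + 7)² = (1*(-3 + 9*1) + 7)² = (1*(-3 + 9) + 7)² = (1*6 + 7)² = (6 + 7)² = 13² = 169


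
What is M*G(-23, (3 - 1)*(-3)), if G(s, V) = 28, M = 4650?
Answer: 130200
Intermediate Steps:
M*G(-23, (3 - 1)*(-3)) = 4650*28 = 130200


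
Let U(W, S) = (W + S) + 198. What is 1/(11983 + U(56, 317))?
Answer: 1/12554 ≈ 7.9656e-5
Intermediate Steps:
U(W, S) = 198 + S + W (U(W, S) = (S + W) + 198 = 198 + S + W)
1/(11983 + U(56, 317)) = 1/(11983 + (198 + 317 + 56)) = 1/(11983 + 571) = 1/12554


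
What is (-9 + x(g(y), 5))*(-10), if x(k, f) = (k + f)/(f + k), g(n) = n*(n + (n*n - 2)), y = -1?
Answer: 80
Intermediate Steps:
g(n) = n*(-2 + n + n²) (g(n) = n*(n + (n² - 2)) = n*(n + (-2 + n²)) = n*(-2 + n + n²))
x(k, f) = 1 (x(k, f) = (f + k)/(f + k) = 1)
(-9 + x(g(y), 5))*(-10) = (-9 + 1)*(-10) = -8*(-10) = 80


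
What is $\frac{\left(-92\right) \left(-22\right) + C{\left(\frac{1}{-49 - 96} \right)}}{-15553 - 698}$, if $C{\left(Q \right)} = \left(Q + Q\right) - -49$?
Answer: $- \frac{300583}{2356395} \approx -0.12756$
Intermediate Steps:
$C{\left(Q \right)} = 49 + 2 Q$ ($C{\left(Q \right)} = 2 Q + 49 = 49 + 2 Q$)
$\frac{\left(-92\right) \left(-22\right) + C{\left(\frac{1}{-49 - 96} \right)}}{-15553 - 698} = \frac{\left(-92\right) \left(-22\right) + \left(49 + \frac{2}{-49 - 96}\right)}{-15553 - 698} = \frac{2024 + \left(49 + \frac{2}{-145}\right)}{-16251} = \left(2024 + \left(49 + 2 \left(- \frac{1}{145}\right)\right)\right) \left(- \frac{1}{16251}\right) = \left(2024 + \left(49 - \frac{2}{145}\right)\right) \left(- \frac{1}{16251}\right) = \left(2024 + \frac{7103}{145}\right) \left(- \frac{1}{16251}\right) = \frac{300583}{145} \left(- \frac{1}{16251}\right) = - \frac{300583}{2356395}$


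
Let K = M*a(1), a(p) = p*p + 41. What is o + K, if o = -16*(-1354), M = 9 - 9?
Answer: 21664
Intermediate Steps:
a(p) = 41 + p**2 (a(p) = p**2 + 41 = 41 + p**2)
M = 0
K = 0 (K = 0*(41 + 1**2) = 0*(41 + 1) = 0*42 = 0)
o = 21664
o + K = 21664 + 0 = 21664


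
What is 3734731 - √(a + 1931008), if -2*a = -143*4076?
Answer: 3734731 - 3*√246938 ≈ 3.7332e+6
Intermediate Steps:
a = 291434 (a = -(-143)*4076/2 = -½*(-582868) = 291434)
3734731 - √(a + 1931008) = 3734731 - √(291434 + 1931008) = 3734731 - √2222442 = 3734731 - 3*√246938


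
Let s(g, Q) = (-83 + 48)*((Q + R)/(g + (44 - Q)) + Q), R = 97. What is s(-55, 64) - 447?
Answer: -39178/15 ≈ -2611.9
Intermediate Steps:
s(g, Q) = -35*Q - 35*(97 + Q)/(44 + g - Q) (s(g, Q) = (-83 + 48)*((Q + 97)/(g + (44 - Q)) + Q) = -35*((97 + Q)/(44 + g - Q) + Q) = -35*(Q + (97 + Q)/(44 + g - Q)) = -35*Q - 35*(97 + Q)/(44 + g - Q))
s(-55, 64) - 447 = 35*(-97 + 64² - 45*64 - 1*64*(-55))/(44 - 55 - 1*64) - 447 = 35*(-97 + 4096 - 2880 + 3520)/(44 - 55 - 64) - 447 = 35*4639/(-75) - 447 = 35*(-1/75)*4639 - 447 = -32473/15 - 447 = -39178/15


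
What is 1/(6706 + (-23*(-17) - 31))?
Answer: 1/7066 ≈ 0.00014152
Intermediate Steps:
1/(6706 + (-23*(-17) - 31)) = 1/(6706 + (391 - 31)) = 1/(6706 + 360) = 1/7066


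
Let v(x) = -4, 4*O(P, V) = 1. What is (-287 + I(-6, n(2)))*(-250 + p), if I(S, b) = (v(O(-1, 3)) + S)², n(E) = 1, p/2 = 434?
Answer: -115566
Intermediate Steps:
p = 868 (p = 2*434 = 868)
O(P, V) = ¼ (O(P, V) = (¼)*1 = ¼)
I(S, b) = (-4 + S)²
(-287 + I(-6, n(2)))*(-250 + p) = (-287 + (-4 - 6)²)*(-250 + 868) = (-287 + (-10)²)*618 = (-287 + 100)*618 = -187*618 = -115566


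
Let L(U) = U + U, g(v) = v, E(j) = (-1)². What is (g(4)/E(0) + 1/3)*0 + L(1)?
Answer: 2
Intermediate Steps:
E(j) = 1
L(U) = 2*U
(g(4)/E(0) + 1/3)*0 + L(1) = (4/1 + 1/3)*0 + 2*1 = (4*1 + 1*(⅓))*0 + 2 = (4 + ⅓)*0 + 2 = (13/3)*0 + 2 = 0 + 2 = 2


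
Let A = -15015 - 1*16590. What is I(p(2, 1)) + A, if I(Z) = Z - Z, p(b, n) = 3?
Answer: -31605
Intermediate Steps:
I(Z) = 0
A = -31605 (A = -15015 - 16590 = -31605)
I(p(2, 1)) + A = 0 - 31605 = -31605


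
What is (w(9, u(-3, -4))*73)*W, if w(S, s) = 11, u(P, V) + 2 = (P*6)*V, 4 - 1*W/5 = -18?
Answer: 88330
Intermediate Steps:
W = 110 (W = 20 - 5*(-18) = 20 + 90 = 110)
u(P, V) = -2 + 6*P*V (u(P, V) = -2 + (P*6)*V = -2 + (6*P)*V = -2 + 6*P*V)
(w(9, u(-3, -4))*73)*W = (11*73)*110 = 803*110 = 88330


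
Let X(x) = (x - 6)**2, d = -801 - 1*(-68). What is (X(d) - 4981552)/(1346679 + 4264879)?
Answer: -4435431/5611558 ≈ -0.79041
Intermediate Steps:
d = -733 (d = -801 + 68 = -733)
X(x) = (-6 + x)**2
(X(d) - 4981552)/(1346679 + 4264879) = ((-6 - 733)**2 - 4981552)/(1346679 + 4264879) = ((-739)**2 - 4981552)/5611558 = (546121 - 4981552)*(1/5611558) = -4435431*1/5611558 = -4435431/5611558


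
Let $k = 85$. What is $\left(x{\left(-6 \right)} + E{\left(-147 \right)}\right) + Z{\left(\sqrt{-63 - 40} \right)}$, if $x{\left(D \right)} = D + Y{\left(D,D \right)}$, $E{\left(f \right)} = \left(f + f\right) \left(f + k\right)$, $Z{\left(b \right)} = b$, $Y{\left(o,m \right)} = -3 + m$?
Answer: $18213 + i \sqrt{103} \approx 18213.0 + 10.149 i$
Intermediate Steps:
$E{\left(f \right)} = 2 f \left(85 + f\right)$ ($E{\left(f \right)} = \left(f + f\right) \left(f + 85\right) = 2 f \left(85 + f\right)$)
$x{\left(D \right)} = -3 + 2 D$ ($x{\left(D \right)} = D + \left(-3 + D\right) = -3 + 2 D$)
$\left(x{\left(-6 \right)} + E{\left(-147 \right)}\right) + Z{\left(\sqrt{-63 - 40} \right)} = \left(\left(-3 + 2 \left(-6\right)\right) + 2 \left(-147\right) \left(85 - 147\right)\right) + \sqrt{-63 - 40} = \left(\left(-3 - 12\right) + 2 \left(-147\right) \left(-62\right)\right) + \sqrt{-103} = \left(-15 + 18228\right) + i \sqrt{103} = 18213 + i \sqrt{103}$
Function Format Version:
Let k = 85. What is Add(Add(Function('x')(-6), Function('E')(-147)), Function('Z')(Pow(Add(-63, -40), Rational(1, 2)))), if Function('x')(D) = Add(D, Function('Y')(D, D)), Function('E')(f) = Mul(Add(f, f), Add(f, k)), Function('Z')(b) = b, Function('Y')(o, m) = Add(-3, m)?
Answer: Add(18213, Mul(I, Pow(103, Rational(1, 2)))) ≈ Add(18213., Mul(10.149, I))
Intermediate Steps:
Function('E')(f) = Mul(2, f, Add(85, f)) (Function('E')(f) = Mul(Add(f, f), Add(f, 85)) = Mul(Mul(2, f), Add(85, f)) = Mul(2, f, Add(85, f)))
Function('x')(D) = Add(-3, Mul(2, D)) (Function('x')(D) = Add(D, Add(-3, D)) = Add(-3, Mul(2, D)))
Add(Add(Function('x')(-6), Function('E')(-147)), Function('Z')(Pow(Add(-63, -40), Rational(1, 2)))) = Add(Add(Add(-3, Mul(2, -6)), Mul(2, -147, Add(85, -147))), Pow(Add(-63, -40), Rational(1, 2))) = Add(Add(Add(-3, -12), Mul(2, -147, -62)), Pow(-103, Rational(1, 2))) = Add(Add(-15, 18228), Mul(I, Pow(103, Rational(1, 2)))) = Add(18213, Mul(I, Pow(103, Rational(1, 2))))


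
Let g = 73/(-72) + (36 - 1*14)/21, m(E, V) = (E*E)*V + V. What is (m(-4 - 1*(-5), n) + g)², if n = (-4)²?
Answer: 260661025/254016 ≈ 1026.2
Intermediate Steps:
n = 16
m(E, V) = V + V*E² (m(E, V) = E²*V + V = V*E² + V = V + V*E²)
g = 17/504 (g = 73*(-1/72) + (36 - 14)*(1/21) = -73/72 + 22*(1/21) = -73/72 + 22/21 = 17/504 ≈ 0.033730)
(m(-4 - 1*(-5), n) + g)² = (16*(1 + (-4 - 1*(-5))²) + 17/504)² = (16*(1 + (-4 + 5)²) + 17/504)² = (16*(1 + 1²) + 17/504)² = (16*(1 + 1) + 17/504)² = (16*2 + 17/504)² = (32 + 17/504)² = (16145/504)² = 260661025/254016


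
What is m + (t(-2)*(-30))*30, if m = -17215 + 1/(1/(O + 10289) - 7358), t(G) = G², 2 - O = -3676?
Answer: -2139140599742/102769185 ≈ -20815.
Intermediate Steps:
O = 3678 (O = 2 - 1*(-3676) = 2 + 3676 = 3678)
m = -1769171533742/102769185 (m = -17215 + 1/(1/(3678 + 10289) - 7358) = -17215 + 1/(1/13967 - 7358) = -17215 + 1/(-102769185/13967) = -17215 - 13967/102769185 = -1769171533742/102769185 ≈ -17215.)
m + (t(-2)*(-30))*30 = -1769171533742/102769185 + ((-2)²*(-30))*30 = -1769171533742/102769185 + (4*(-30))*30 = -1769171533742/102769185 - 120*30 = -1769171533742/102769185 - 3600 = -2139140599742/102769185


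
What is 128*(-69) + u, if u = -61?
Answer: -8893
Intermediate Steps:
128*(-69) + u = 128*(-69) - 61 = -8832 - 61 = -8893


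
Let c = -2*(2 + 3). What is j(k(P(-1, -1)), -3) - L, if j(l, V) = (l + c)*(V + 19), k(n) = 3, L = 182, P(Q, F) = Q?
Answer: -294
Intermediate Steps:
c = -10 (c = -2*5 = -10)
j(l, V) = (-10 + l)*(19 + V) (j(l, V) = (l - 10)*(V + 19) = (-10 + l)*(19 + V))
j(k(P(-1, -1)), -3) - L = (-190 - 10*(-3) + 19*3 - 3*3) - 1*182 = (-190 + 30 + 57 - 9) - 182 = -112 - 182 = -294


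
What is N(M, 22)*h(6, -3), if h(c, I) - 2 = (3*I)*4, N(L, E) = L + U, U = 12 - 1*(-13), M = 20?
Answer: -1530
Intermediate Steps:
U = 25 (U = 12 + 13 = 25)
N(L, E) = 25 + L (N(L, E) = L + 25 = 25 + L)
h(c, I) = 2 + 12*I (h(c, I) = 2 + (3*I)*4 = 2 + 12*I)
N(M, 22)*h(6, -3) = (25 + 20)*(2 + 12*(-3)) = 45*(2 - 36) = 45*(-34) = -1530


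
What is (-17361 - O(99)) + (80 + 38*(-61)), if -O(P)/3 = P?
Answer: -19302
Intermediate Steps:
O(P) = -3*P
(-17361 - O(99)) + (80 + 38*(-61)) = (-17361 - (-3)*99) + (80 + 38*(-61)) = (-17361 - 1*(-297)) + (80 - 2318) = (-17361 + 297) - 2238 = -17064 - 2238 = -19302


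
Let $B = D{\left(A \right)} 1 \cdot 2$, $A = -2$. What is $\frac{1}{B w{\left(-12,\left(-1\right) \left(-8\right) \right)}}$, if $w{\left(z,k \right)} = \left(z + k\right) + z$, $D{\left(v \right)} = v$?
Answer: $\frac{1}{64} \approx 0.015625$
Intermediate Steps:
$w{\left(z,k \right)} = k + 2 z$ ($w{\left(z,k \right)} = \left(k + z\right) + z = k + 2 z$)
$B = -4$ ($B = \left(-2\right) 1 \cdot 2 = \left(-2\right) 2 = -4$)
$\frac{1}{B w{\left(-12,\left(-1\right) \left(-8\right) \right)}} = \frac{1}{\left(-4\right) \left(\left(-1\right) \left(-8\right) + 2 \left(-12\right)\right)} = \frac{1}{\left(-4\right) \left(8 - 24\right)} = \frac{1}{\left(-4\right) \left(-16\right)} = \frac{1}{64}$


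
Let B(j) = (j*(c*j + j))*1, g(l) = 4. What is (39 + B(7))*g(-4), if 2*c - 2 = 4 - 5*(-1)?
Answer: 1430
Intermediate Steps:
c = 11/2 (c = 1 + (4 - 5*(-1))/2 = 1 + (4 + 5)/2 = 1 + (½)*9 = 1 + 9/2 = 11/2 ≈ 5.5000)
B(j) = 13*j²/2 (B(j) = (j*(11*j/2 + j))*1 = (j*(13*j/2))*1 = (13*j²/2)*1 = 13*j²/2)
(39 + B(7))*g(-4) = (39 + (13/2)*7²)*4 = (39 + (13/2)*49)*4 = (39 + 637/2)*4 = (715/2)*4 = 1430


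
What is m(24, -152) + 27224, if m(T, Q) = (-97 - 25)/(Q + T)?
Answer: 1742397/64 ≈ 27225.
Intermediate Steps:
m(T, Q) = -122/(Q + T)
m(24, -152) + 27224 = -122/(-152 + 24) + 27224 = -122/(-128) + 27224 = -122*(-1/128) + 27224 = 61/64 + 27224 = 1742397/64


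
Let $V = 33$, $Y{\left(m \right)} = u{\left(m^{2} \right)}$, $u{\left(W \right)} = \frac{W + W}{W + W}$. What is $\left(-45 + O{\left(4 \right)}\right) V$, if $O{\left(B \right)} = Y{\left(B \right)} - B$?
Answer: $-1584$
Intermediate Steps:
$u{\left(W \right)} = 1$ ($u{\left(W \right)} = \frac{2 W}{2 W} = 2 W \frac{1}{2 W} = 1$)
$Y{\left(m \right)} = 1$
$O{\left(B \right)} = 1 - B$
$\left(-45 + O{\left(4 \right)}\right) V = \left(-45 + \left(1 - 4\right)\right) 33 = \left(-45 - 3\right) 33 = \left(-48\right) 33 = -1584$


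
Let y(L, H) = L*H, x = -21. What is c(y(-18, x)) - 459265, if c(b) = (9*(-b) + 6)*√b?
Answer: -459265 - 10188*√42 ≈ -5.2529e+5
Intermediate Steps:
y(L, H) = H*L
c(b) = √b*(6 - 9*b) (c(b) = (-9*b + 6)*√b = (6 - 9*b)*√b = √b*(6 - 9*b))
c(y(-18, x)) - 459265 = √(-21*(-18))*(6 - (-189)*(-18)) - 459265 = √378*(6 - 9*378) - 459265 = (3*√42)*(6 - 3402) - 459265 = (3*√42)*(-3396) - 459265 = -10188*√42 - 459265 = -459265 - 10188*√42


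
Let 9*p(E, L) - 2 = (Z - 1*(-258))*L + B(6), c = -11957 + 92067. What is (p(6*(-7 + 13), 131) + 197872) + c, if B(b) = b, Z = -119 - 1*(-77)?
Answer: 2530142/9 ≈ 2.8113e+5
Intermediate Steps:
Z = -42 (Z = -119 + 77 = -42)
c = 80110
p(E, L) = 8/9 + 24*L (p(E, L) = 2/9 + ((-42 - 1*(-258))*L + 6)/9 = 2/9 + ((-42 + 258)*L + 6)/9 = 2/9 + (216*L + 6)/9 = 2/9 + (6 + 216*L)/9 = 2/9 + (⅔ + 24*L) = 8/9 + 24*L)
(p(6*(-7 + 13), 131) + 197872) + c = ((8/9 + 24*131) + 197872) + 80110 = ((8/9 + 3144) + 197872) + 80110 = (28304/9 + 197872) + 80110 = 1809152/9 + 80110 = 2530142/9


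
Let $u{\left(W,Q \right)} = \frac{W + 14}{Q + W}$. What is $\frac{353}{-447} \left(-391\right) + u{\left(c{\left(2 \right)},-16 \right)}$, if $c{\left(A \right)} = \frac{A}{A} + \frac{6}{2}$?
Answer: $\frac{274705}{894} \approx 307.28$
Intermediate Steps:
$c{\left(A \right)} = 4$ ($c{\left(A \right)} = 1 + 6 \cdot \frac{1}{2} = 1 + 3 = 4$)
$u{\left(W,Q \right)} = \frac{14 + W}{Q + W}$
$\frac{353}{-447} \left(-391\right) + u{\left(c{\left(2 \right)},-16 \right)} = \frac{353}{-447} \left(-391\right) + \frac{14 + 4}{-16 + 4} = 353 \left(- \frac{1}{447}\right) \left(-391\right) + \frac{1}{-12} \cdot 18 = \left(- \frac{353}{447}\right) \left(-391\right) - \frac{3}{2} = \frac{138023}{447} - \frac{3}{2} = \frac{274705}{894}$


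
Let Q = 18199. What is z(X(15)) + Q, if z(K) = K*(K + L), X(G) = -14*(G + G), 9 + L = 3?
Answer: 197119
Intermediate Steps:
L = -6 (L = -9 + 3 = -6)
X(G) = -28*G
z(K) = K*(-6 + K) (z(K) = K*(K - 6) = K*(-6 + K))
z(X(15)) + Q = (-28*15)*(-6 - 28*15) + 18199 = -420*(-6 - 420) + 18199 = -420*(-426) + 18199 = 178920 + 18199 = 197119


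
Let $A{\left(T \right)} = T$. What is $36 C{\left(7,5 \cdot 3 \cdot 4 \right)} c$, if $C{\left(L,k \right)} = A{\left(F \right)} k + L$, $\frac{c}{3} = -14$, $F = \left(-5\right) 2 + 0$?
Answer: $896616$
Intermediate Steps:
$F = -10$ ($F = -10 + 0 = -10$)
$c = -42$ ($c = 3 \left(-14\right) = -42$)
$C{\left(L,k \right)} = L - 10 k$ ($C{\left(L,k \right)} = - 10 k + L = L - 10 k$)
$36 C{\left(7,5 \cdot 3 \cdot 4 \right)} c = 36 \left(7 - 10 \cdot 5 \cdot 3 \cdot 4\right) \left(-42\right) = 36 \left(7 - 10 \cdot 15 \cdot 4\right) \left(-42\right) = 36 \left(7 - 600\right) \left(-42\right) = 36 \left(-593\right) \left(-42\right) = \left(-21348\right) \left(-42\right) = 896616$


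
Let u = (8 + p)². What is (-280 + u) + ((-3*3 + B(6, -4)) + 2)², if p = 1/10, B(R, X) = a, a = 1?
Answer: -17839/100 ≈ -178.39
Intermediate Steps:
B(R, X) = 1
p = ⅒ ≈ 0.10000
u = 6561/100 (u = (8 + ⅒)² = (81/10)² = 6561/100 ≈ 65.610)
(-280 + u) + ((-3*3 + B(6, -4)) + 2)² = (-280 + 6561/100) + ((-3*3 + 1) + 2)² = -21439/100 + ((-9 + 1) + 2)² = -21439/100 + (-8 + 2)² = -21439/100 + (-6)² = -21439/100 + 36 = -17839/100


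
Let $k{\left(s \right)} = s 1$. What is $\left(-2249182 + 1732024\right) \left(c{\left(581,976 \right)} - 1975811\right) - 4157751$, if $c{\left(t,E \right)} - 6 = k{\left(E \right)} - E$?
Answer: $1021799204439$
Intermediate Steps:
$k{\left(s \right)} = s$
$c{\left(t,E \right)} = 6$ ($c{\left(t,E \right)} = 6 + \left(E - E\right) = 6 + 0 = 6$)
$\left(-2249182 + 1732024\right) \left(c{\left(581,976 \right)} - 1975811\right) - 4157751 = \left(-2249182 + 1732024\right) \left(6 - 1975811\right) - 4157751 = \left(-517158\right) \left(-1975805\right) - 4157751 = 1021803362190 - 4157751 = 1021799204439$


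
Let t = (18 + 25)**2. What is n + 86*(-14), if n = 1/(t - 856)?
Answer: -1195571/993 ≈ -1204.0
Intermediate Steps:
t = 1849 (t = 43**2 = 1849)
n = 1/993 (n = 1/(1849 - 856) = 1/993 ≈ 0.0010071)
n + 86*(-14) = 1/993 + 86*(-14) = 1/993 - 1204 = -1195571/993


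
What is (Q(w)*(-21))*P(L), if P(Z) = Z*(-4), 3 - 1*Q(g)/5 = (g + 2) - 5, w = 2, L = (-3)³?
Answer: -45360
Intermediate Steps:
L = -27
Q(g) = 30 - 5*g (Q(g) = 15 - 5*((g + 2) - 5) = 15 - 5*((2 + g) - 5) = 15 - 5*(-3 + g) = 15 + (15 - 5*g) = 30 - 5*g)
P(Z) = -4*Z
(Q(w)*(-21))*P(L) = ((30 - 5*2)*(-21))*(-4*(-27)) = ((30 - 10)*(-21))*108 = (20*(-21))*108 = -420*108 = -45360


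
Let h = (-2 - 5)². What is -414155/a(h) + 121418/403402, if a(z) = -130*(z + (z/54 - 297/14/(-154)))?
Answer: 44415990216089/694437784807 ≈ 63.960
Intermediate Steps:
h = 49 (h = (-7)² = 49)
a(z) = -1755/98 - 3575*z/27 (a(z) = -130*(z + (z*(1/54) - 297*1/14*(-1/154))) = -130*(z + (z/54 - 297/14*(-1/154))) = -130*(z + (z/54 + 27/196)) = -130*(z + (27/196 + z/54)) = -130*(27/196 + 55*z/54) = -1755/98 - 3575*z/27)
-414155/a(h) + 121418/403402 = -414155/(-1755/98 - 3575/27*49) + 121418/403402 = -414155/(-1755/98 - 175175/27) + 121418*(1/403402) = -414155/(-17214535/2646) + 60709/201701 = -414155*(-2646/17214535) + 60709/201701 = 219170826/3442907 + 60709/201701 = 44415990216089/694437784807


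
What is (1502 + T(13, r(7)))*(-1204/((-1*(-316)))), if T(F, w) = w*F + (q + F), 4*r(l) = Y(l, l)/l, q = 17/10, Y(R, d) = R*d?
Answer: -9267489/1580 ≈ -5865.5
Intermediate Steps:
q = 17/10 (q = 17*(⅒) = 17/10 ≈ 1.7000)
r(l) = l/4 (r(l) = ((l*l)/l)/4 = (l²/l)/4 = l/4)
T(F, w) = 17/10 + F + F*w (T(F, w) = w*F + (17/10 + F) = F*w + (17/10 + F) = 17/10 + F + F*w)
(1502 + T(13, r(7)))*(-1204/((-1*(-316)))) = (1502 + (17/10 + 13 + 13*((¼)*7)))*(-1204/((-1*(-316)))) = (1502 + (17/10 + 13 + 13*(7/4)))*(-1204/316) = (1502 + (17/10 + 13 + 91/4))*(-1204*1/316) = (1502 + 749/20)*(-301/79) = (30789/20)*(-301/79) = -9267489/1580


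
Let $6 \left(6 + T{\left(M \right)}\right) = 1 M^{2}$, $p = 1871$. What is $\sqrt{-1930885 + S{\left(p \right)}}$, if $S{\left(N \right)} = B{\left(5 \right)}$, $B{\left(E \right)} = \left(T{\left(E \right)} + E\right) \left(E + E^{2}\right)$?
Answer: $i \sqrt{1930790} \approx 1389.5 i$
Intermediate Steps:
$T{\left(M \right)} = -6 + \frac{M^{2}}{6}$ ($T{\left(M \right)} = -6 + \frac{1 M^{2}}{6} = -6 + \frac{M^{2}}{6}$)
$B{\left(E \right)} = \left(E + E^{2}\right) \left(-6 + E + \frac{E^{2}}{6}\right)$ ($B{\left(E \right)} = \left(\left(-6 + \frac{E^{2}}{6}\right) + E\right) \left(E + E^{2}\right) = \left(-6 + E + \frac{E^{2}}{6}\right) \left(E + E^{2}\right) = \left(E + E^{2}\right) \left(-6 + E + \frac{E^{2}}{6}\right)$)
$S{\left(N \right)} = 95$ ($S{\left(N \right)} = \frac{1}{6} \cdot 5 \left(-36 + 5^{3} - 150 + 7 \cdot 5^{2}\right) = \frac{1}{6} \cdot 5 \left(-36 + 125 - 150 + 7 \cdot 25\right) = \frac{1}{6} \cdot 5 \left(-36 + 125 - 150 + 175\right) = \frac{1}{6} \cdot 5 \cdot 114 = 95$)
$\sqrt{-1930885 + S{\left(p \right)}} = \sqrt{-1930885 + 95} = \sqrt{-1930790} = i \sqrt{1930790}$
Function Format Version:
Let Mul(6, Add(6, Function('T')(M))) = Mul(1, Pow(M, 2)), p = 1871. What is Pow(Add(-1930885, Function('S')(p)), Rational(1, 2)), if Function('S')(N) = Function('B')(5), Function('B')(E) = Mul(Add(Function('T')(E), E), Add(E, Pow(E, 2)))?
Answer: Mul(I, Pow(1930790, Rational(1, 2))) ≈ Mul(1389.5, I)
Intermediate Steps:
Function('T')(M) = Add(-6, Mul(Rational(1, 6), Pow(M, 2))) (Function('T')(M) = Add(-6, Mul(Rational(1, 6), Mul(1, Pow(M, 2)))) = Add(-6, Mul(Rational(1, 6), Pow(M, 2))))
Function('B')(E) = Mul(Add(E, Pow(E, 2)), Add(-6, E, Mul(Rational(1, 6), Pow(E, 2)))) (Function('B')(E) = Mul(Add(Add(-6, Mul(Rational(1, 6), Pow(E, 2))), E), Add(E, Pow(E, 2))) = Mul(Add(-6, E, Mul(Rational(1, 6), Pow(E, 2))), Add(E, Pow(E, 2))) = Mul(Add(E, Pow(E, 2)), Add(-6, E, Mul(Rational(1, 6), Pow(E, 2)))))
Function('S')(N) = 95 (Function('S')(N) = Mul(Rational(1, 6), 5, Add(-36, Pow(5, 3), Mul(-30, 5), Mul(7, Pow(5, 2)))) = Mul(Rational(1, 6), 5, Add(-36, 125, -150, Mul(7, 25))) = Mul(Rational(1, 6), 5, Add(-36, 125, -150, 175)) = Mul(Rational(1, 6), 5, 114) = 95)
Pow(Add(-1930885, Function('S')(p)), Rational(1, 2)) = Pow(Add(-1930885, 95), Rational(1, 2)) = Pow(-1930790, Rational(1, 2)) = Mul(I, Pow(1930790, Rational(1, 2)))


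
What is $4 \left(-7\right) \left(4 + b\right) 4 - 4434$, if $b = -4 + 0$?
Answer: $-4434$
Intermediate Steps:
$b = -4$
$4 \left(-7\right) \left(4 + b\right) 4 - 4434 = 4 \left(-7\right) \left(4 - 4\right) 4 - 4434 = - 28 \cdot 0 \cdot 4 - 4434 = \left(-28\right) 0 - 4434 = 0 - 4434 = -4434$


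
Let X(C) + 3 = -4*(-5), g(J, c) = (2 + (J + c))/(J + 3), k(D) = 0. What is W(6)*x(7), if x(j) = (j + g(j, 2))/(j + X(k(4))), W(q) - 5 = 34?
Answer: 1053/80 ≈ 13.163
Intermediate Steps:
W(q) = 39 (W(q) = 5 + 34 = 39)
g(J, c) = (2 + J + c)/(3 + J)
X(C) = 17 (X(C) = -3 - 4*(-5) = -3 + 20 = 17)
x(j) = (j + (4 + j)/(3 + j))/(17 + j) (x(j) = (j + (2 + j + 2)/(3 + j))/(j + 17) = (j + (4 + j)/(3 + j))/(17 + j))
W(6)*x(7) = 39*((4 + 7 + 7*(3 + 7))/((3 + 7)*(17 + 7))) = 39*((4 + 7 + 7*10)/(10*24)) = 39*((⅒)*(1/24)*(4 + 7 + 70)) = 39*((⅒)*(1/24)*81) = 39*(27/80) = 1053/80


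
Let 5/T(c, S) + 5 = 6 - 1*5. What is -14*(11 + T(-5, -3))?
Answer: -273/2 ≈ -136.50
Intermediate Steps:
T(c, S) = -5/4 (T(c, S) = 5/(-5 + (6 - 1*5)) = 5/(-5 + (6 - 5)) = 5/(-5 + 1) = 5/(-4) = 5*(-¼) = -5/4)
-14*(11 + T(-5, -3)) = -14*(11 - 5/4) = -14*39/4 = -273/2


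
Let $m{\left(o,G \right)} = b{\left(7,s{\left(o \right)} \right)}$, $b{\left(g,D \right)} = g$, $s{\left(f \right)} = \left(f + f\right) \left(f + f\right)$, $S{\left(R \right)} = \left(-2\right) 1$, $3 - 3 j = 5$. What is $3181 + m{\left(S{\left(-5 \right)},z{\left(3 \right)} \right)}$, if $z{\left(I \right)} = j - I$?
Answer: $3188$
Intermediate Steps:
$j = - \frac{2}{3}$ ($j = 1 - \frac{5}{3} = - \frac{2}{3} \approx -0.66667$)
$S{\left(R \right)} = -2$
$s{\left(f \right)} = 4 f^{2}$ ($s{\left(f \right)} = 2 f 2 f = 4 f^{2}$)
$z{\left(I \right)} = - \frac{2}{3} - I$
$m{\left(o,G \right)} = 7$
$3181 + m{\left(S{\left(-5 \right)},z{\left(3 \right)} \right)} = 3181 + 7 = 3188$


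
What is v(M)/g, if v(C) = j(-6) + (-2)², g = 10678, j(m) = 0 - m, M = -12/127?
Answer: 5/5339 ≈ 0.00093650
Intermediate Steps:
M = -12/127 (M = -12*1/127 = -12/127 ≈ -0.094488)
j(m) = -m
v(C) = 10 (v(C) = -1*(-6) + (-2)² = 6 + 4 = 10)
v(M)/g = 10/10678 = 10*(1/10678) = 5/5339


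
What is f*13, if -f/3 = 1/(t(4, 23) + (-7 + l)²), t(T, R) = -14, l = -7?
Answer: -3/14 ≈ -0.21429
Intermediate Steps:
f = -3/182 (f = -3/(-14 + (-7 - 7)²) = -3/(-14 + (-14)²) = -3/(-14 + 196) = -3/182 ≈ -0.016484)
f*13 = -3/182*13 = -3/14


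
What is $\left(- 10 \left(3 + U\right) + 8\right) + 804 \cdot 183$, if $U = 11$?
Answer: $147000$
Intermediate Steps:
$\left(- 10 \left(3 + U\right) + 8\right) + 804 \cdot 183 = \left(- 10 \left(3 + 11\right) + 8\right) + 804 \cdot 183 = \left(\left(-10\right) 14 + 8\right) + 147132 = \left(-140 + 8\right) + 147132 = -132 + 147132 = 147000$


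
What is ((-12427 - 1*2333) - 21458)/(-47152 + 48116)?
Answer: -18109/482 ≈ -37.571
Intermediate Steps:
((-12427 - 1*2333) - 21458)/(-47152 + 48116) = ((-12427 - 2333) - 21458)/964 = (-14760 - 21458)*(1/964) = -36218*1/964 = -18109/482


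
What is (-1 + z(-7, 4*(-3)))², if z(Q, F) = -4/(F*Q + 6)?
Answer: 2209/2025 ≈ 1.0909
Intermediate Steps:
z(Q, F) = -4/(6 + F*Q)
(-1 + z(-7, 4*(-3)))² = (-1 - 4/(6 + (4*(-3))*(-7)))² = (-1 - 4/(6 - 12*(-7)))² = (-1 - 4/(6 + 84))² = (-1 - 4/90)² = (-1 - 4*1/90)² = (-1 - 2/45)² = (-47/45)² = 2209/2025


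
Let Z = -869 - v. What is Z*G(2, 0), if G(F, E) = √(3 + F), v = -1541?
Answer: 672*√5 ≈ 1502.6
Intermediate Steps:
Z = 672 (Z = -869 - 1*(-1541) = -869 + 1541 = 672)
Z*G(2, 0) = 672*√(3 + 2) = 672*√5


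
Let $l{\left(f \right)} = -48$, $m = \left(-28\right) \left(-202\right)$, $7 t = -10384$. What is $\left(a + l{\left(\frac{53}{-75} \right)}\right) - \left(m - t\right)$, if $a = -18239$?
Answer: $- \frac{177985}{7} \approx -25426.0$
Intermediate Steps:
$t = - \frac{10384}{7}$ ($t = \frac{1}{7} \left(-10384\right) = - \frac{10384}{7} \approx -1483.4$)
$m = 5656$
$\left(a + l{\left(\frac{53}{-75} \right)}\right) - \left(m - t\right) = \left(-18239 - 48\right) - \frac{49976}{7} = -18287 - \frac{49976}{7} = - \frac{177985}{7}$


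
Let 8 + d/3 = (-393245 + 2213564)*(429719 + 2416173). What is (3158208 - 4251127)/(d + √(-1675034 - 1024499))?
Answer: -16985375320810731780/241531814178327974606203933 + 1092919*I*√2699533/241531814178327974606203933 ≈ -7.0324e-8 + 7.4346e-18*I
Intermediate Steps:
d = 15541293838620 (d = -24 + 3*((-393245 + 2213564)*(429719 + 2416173)) = -24 + 3*(1820319*2845892) = -24 + 3*5180431279548 = -24 + 15541293838644 = 15541293838620)
(3158208 - 4251127)/(d + √(-1675034 - 1024499)) = (3158208 - 4251127)/(15541293838620 + √(-1675034 - 1024499)) = -1092919/(15541293838620 + √(-2699533)) = -1092919/(15541293838620 + I*√2699533)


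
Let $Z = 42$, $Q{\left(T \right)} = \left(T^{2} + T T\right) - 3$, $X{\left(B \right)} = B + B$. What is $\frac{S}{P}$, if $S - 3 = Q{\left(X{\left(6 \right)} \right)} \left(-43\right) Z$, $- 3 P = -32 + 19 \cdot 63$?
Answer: $\frac{1544121}{1165} \approx 1325.4$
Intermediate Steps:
$X{\left(B \right)} = 2 B$
$Q{\left(T \right)} = -3 + 2 T^{2}$ ($Q{\left(T \right)} = \left(T^{2} + T^{2}\right) - 3 = 2 T^{2} - 3 = -3 + 2 T^{2}$)
$P = - \frac{1165}{3}$ ($P = - \frac{-32 + 19 \cdot 63}{3} = - \frac{-32 + 1197}{3} = \left(- \frac{1}{3}\right) 1165 = - \frac{1165}{3} \approx -388.33$)
$S = -514707$ ($S = 3 + \left(-3 + 2 \left(2 \cdot 6\right)^{2}\right) \left(-43\right) 42 = 3 + \left(-3 + 2 \cdot 12^{2}\right) \left(-43\right) 42 = 3 + \left(-3 + 2 \cdot 144\right) \left(-43\right) 42 = 3 + \left(-3 + 288\right) \left(-43\right) 42 = 3 + 285 \left(-43\right) 42 = 3 - 514710 = -514707$)
$\frac{S}{P} = - \frac{514707}{- \frac{1165}{3}} = \left(-514707\right) \left(- \frac{3}{1165}\right) = \frac{1544121}{1165}$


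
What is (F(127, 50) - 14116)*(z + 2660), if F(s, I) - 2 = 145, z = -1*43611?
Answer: 572044519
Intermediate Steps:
z = -43611
F(s, I) = 147 (F(s, I) = 2 + 145 = 147)
(F(127, 50) - 14116)*(z + 2660) = (147 - 14116)*(-43611 + 2660) = -13969*(-40951) = 572044519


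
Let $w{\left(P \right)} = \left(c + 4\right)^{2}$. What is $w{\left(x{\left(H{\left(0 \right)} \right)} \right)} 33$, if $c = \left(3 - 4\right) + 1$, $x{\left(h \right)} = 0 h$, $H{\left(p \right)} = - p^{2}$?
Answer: $528$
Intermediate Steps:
$x{\left(h \right)} = 0$
$c = 0$ ($c = -1 + 1 = 0$)
$w{\left(P \right)} = 16$ ($w{\left(P \right)} = \left(0 + 4\right)^{2} = 4^{2} = 16$)
$w{\left(x{\left(H{\left(0 \right)} \right)} \right)} 33 = 16 \cdot 33 = 528$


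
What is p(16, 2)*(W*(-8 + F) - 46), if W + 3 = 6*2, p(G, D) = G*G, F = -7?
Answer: -46336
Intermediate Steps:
p(G, D) = G**2
W = 9 (W = -3 + 6*2 = -3 + 12 = 9)
p(16, 2)*(W*(-8 + F) - 46) = 16**2*(9*(-8 - 7) - 46) = 256*(9*(-15) - 46) = 256*(-135 - 46) = 256*(-181) = -46336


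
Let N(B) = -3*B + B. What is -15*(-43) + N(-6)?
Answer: 657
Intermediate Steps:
N(B) = -2*B
-15*(-43) + N(-6) = -15*(-43) - 2*(-6) = 645 + 12 = 657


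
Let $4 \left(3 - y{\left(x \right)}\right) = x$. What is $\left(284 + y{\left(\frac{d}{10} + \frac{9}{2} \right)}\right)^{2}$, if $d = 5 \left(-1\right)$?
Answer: $81796$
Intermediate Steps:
$d = -5$
$y{\left(x \right)} = 3 - \frac{x}{4}$
$\left(284 + y{\left(\frac{d}{10} + \frac{9}{2} \right)}\right)^{2} = \left(284 + \left(3 - \frac{- \frac{5}{10} + \frac{9}{2}}{4}\right)\right)^{2} = \left(284 + \left(3 - \frac{\left(-5\right) \frac{1}{10} + 9 \cdot \frac{1}{2}}{4}\right)\right)^{2} = \left(284 + \left(3 - \frac{- \frac{1}{2} + \frac{9}{2}}{4}\right)\right)^{2} = \left(284 + \left(3 - 1\right)\right)^{2} = \left(284 + 2\right)^{2} = 286^{2} = 81796$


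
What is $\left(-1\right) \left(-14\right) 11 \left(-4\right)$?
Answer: $-616$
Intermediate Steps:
$\left(-1\right) \left(-14\right) 11 \left(-4\right) = 14 \cdot 11 \left(-4\right) = 154 \left(-4\right) = -616$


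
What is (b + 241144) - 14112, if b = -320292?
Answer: -93260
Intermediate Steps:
(b + 241144) - 14112 = (-320292 + 241144) - 14112 = -79148 - 14112 = -93260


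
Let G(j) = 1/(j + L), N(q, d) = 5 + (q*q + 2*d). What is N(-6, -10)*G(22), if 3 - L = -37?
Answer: 21/62 ≈ 0.33871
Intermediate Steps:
L = 40 (L = 3 - 1*(-37) = 3 + 37 = 40)
N(q, d) = 5 + q² + 2*d (N(q, d) = 5 + (q² + 2*d) = 5 + q² + 2*d)
G(j) = 1/(40 + j) (G(j) = 1/(j + 40) = 1/(40 + j))
N(-6, -10)*G(22) = (5 + (-6)² + 2*(-10))/(40 + 22) = (5 + 36 - 20)/62 = 21*(1/62) = 21/62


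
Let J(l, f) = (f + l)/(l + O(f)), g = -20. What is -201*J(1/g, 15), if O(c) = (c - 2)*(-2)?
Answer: 60099/521 ≈ 115.35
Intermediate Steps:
O(c) = 4 - 2*c (O(c) = (-2 + c)*(-2) = 4 - 2*c)
J(l, f) = (f + l)/(4 + l - 2*f) (J(l, f) = (f + l)/(l + (4 - 2*f)) = (f + l)/(4 + l - 2*f))
-201*J(1/g, 15) = -201*(15 + 1/(-20))/(4 + 1/(-20) - 2*15) = -201*(15 - 1/20)/(4 - 1/20 - 30) = -201*299/((-521/20)*20) = -(-4020)*299/(521*20) = -201*(-299/521) = 60099/521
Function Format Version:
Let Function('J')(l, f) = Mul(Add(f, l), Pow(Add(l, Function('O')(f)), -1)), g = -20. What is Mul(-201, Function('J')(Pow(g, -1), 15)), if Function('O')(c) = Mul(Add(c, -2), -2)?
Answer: Rational(60099, 521) ≈ 115.35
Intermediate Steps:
Function('O')(c) = Add(4, Mul(-2, c)) (Function('O')(c) = Mul(Add(-2, c), -2) = Add(4, Mul(-2, c)))
Function('J')(l, f) = Mul(Pow(Add(4, l, Mul(-2, f)), -1), Add(f, l)) (Function('J')(l, f) = Mul(Add(f, l), Pow(Add(l, Add(4, Mul(-2, f))), -1)) = Mul(Add(f, l), Pow(Add(4, l, Mul(-2, f)), -1)) = Mul(Pow(Add(4, l, Mul(-2, f)), -1), Add(f, l)))
Mul(-201, Function('J')(Pow(g, -1), 15)) = Mul(-201, Mul(Pow(Add(4, Pow(-20, -1), Mul(-2, 15)), -1), Add(15, Pow(-20, -1)))) = Mul(-201, Mul(Pow(Add(4, Rational(-1, 20), -30), -1), Add(15, Rational(-1, 20)))) = Mul(-201, Mul(Pow(Rational(-521, 20), -1), Rational(299, 20))) = Mul(-201, Mul(Rational(-20, 521), Rational(299, 20))) = Mul(-201, Rational(-299, 521)) = Rational(60099, 521)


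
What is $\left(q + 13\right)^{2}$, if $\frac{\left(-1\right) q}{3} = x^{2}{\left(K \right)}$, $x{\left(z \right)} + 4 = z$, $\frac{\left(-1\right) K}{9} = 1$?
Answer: $244036$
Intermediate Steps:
$K = -9$ ($K = \left(-9\right) 1 = -9$)
$x{\left(z \right)} = -4 + z$
$q = -507$ ($q = - 3 \left(-4 - 9\right)^{2} = - 3 \left(-13\right)^{2} = \left(-3\right) 169 = -507$)
$\left(q + 13\right)^{2} = \left(-507 + 13\right)^{2} = \left(-494\right)^{2} = 244036$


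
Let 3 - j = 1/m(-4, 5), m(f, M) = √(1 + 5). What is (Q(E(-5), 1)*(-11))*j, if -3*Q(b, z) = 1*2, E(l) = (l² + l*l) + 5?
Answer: 22 - 11*√6/9 ≈ 19.006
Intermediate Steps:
m(f, M) = √6
E(l) = 5 + 2*l² (E(l) = (l² + l²) + 5 = 2*l² + 5 = 5 + 2*l²)
Q(b, z) = -⅔ (Q(b, z) = -2/3 = -⅓*2 = -⅔)
j = 3 - √6/6 (j = 3 - 1/(√6) = 3 - √6/6 ≈ 2.5918)
(Q(E(-5), 1)*(-11))*j = (-⅔*(-11))*(3 - √6/6) = 22*(3 - √6/6)/3 = 22 - 11*√6/9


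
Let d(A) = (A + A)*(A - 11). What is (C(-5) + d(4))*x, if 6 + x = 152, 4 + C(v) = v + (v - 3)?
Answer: -10658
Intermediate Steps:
d(A) = 2*A*(-11 + A) (d(A) = (2*A)*(-11 + A) = 2*A*(-11 + A))
C(v) = -7 + 2*v (C(v) = -4 + (v + (v - 3)) = -4 + (v + (-3 + v)) = -4 + (-3 + 2*v) = -7 + 2*v)
x = 146 (x = -6 + 152 = 146)
(C(-5) + d(4))*x = ((-7 + 2*(-5)) + 2*4*(-11 + 4))*146 = ((-7 - 10) + 2*4*(-7))*146 = (-17 - 56)*146 = -73*146 = -10658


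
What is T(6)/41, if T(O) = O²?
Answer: 36/41 ≈ 0.87805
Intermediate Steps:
T(6)/41 = 6²/41 = 36*(1/41) = 36/41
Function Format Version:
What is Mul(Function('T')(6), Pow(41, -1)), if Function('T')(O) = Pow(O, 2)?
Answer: Rational(36, 41) ≈ 0.87805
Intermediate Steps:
Mul(Function('T')(6), Pow(41, -1)) = Mul(Pow(6, 2), Pow(41, -1)) = Mul(36, Rational(1, 41)) = Rational(36, 41)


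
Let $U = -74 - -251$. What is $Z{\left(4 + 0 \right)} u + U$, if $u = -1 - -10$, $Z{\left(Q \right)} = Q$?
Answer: $213$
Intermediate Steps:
$U = 177$ ($U = -74 + 251 = 177$)
$u = 9$ ($u = -1 + 10 = 9$)
$Z{\left(4 + 0 \right)} u + U = \left(4 + 0\right) 9 + 177 = 4 \cdot 9 + 177 = 36 + 177 = 213$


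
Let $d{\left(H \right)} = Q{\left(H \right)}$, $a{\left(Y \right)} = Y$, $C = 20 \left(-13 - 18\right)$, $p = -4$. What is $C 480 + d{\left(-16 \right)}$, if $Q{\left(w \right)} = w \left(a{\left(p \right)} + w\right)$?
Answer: $-297280$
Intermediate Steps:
$C = -620$ ($C = 20 \left(-31\right) = -620$)
$Q{\left(w \right)} = w \left(-4 + w\right)$
$d{\left(H \right)} = H \left(-4 + H\right)$
$C 480 + d{\left(-16 \right)} = \left(-620\right) 480 - 16 \left(-4 - 16\right) = -297600 - -320 = -297600 + 320 = -297280$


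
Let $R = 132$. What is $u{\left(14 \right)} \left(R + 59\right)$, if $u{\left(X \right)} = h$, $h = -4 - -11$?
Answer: $1337$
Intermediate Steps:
$h = 7$ ($h = -4 + 11 = 7$)
$u{\left(X \right)} = 7$
$u{\left(14 \right)} \left(R + 59\right) = 7 \left(132 + 59\right) = 7 \cdot 191 = 1337$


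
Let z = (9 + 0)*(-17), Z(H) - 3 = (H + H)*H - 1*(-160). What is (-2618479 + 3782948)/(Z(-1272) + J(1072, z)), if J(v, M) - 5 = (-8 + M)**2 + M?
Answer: 1164469/3261904 ≈ 0.35699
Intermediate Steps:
Z(H) = 163 + 2*H**2 (Z(H) = 3 + ((H + H)*H - 1*(-160)) = 3 + ((2*H)*H + 160) = 3 + (2*H**2 + 160) = 3 + (160 + 2*H**2) = 163 + 2*H**2)
z = -153 (z = 9*(-17) = -153)
J(v, M) = 5 + M + (-8 + M)**2 (J(v, M) = 5 + ((-8 + M)**2 + M) = 5 + (M + (-8 + M)**2) = 5 + M + (-8 + M)**2)
(-2618479 + 3782948)/(Z(-1272) + J(1072, z)) = (-2618479 + 3782948)/((163 + 2*(-1272)**2) + (5 - 153 + (-8 - 153)**2)) = 1164469/((163 + 2*1617984) + (5 - 153 + (-161)**2)) = 1164469/((163 + 3235968) + (5 - 153 + 25921)) = 1164469/(3236131 + 25773) = 1164469/3261904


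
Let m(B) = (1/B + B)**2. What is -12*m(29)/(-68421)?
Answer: 2835856/19180687 ≈ 0.14785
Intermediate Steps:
m(B) = (B + 1/B)**2
-12*m(29)/(-68421) = -12*(1 + 29**2)**2/29**2/(-68421) = -12*(1 + 841)**2/841*(-1/68421) = -12*842**2/841*(-1/68421) = -12*708964/841*(-1/68421) = -8507568/841*(-1/68421) = 2835856/19180687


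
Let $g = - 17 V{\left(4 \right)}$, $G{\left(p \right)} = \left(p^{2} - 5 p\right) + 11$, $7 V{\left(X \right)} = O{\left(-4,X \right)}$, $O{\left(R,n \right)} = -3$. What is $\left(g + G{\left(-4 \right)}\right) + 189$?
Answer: $\frac{1703}{7} \approx 243.29$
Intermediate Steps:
$V{\left(X \right)} = - \frac{3}{7}$ ($V{\left(X \right)} = \frac{1}{7} \left(-3\right) = - \frac{3}{7}$)
$G{\left(p \right)} = 11 + p^{2} - 5 p$
$g = \frac{51}{7}$ ($g = \left(-17\right) \left(- \frac{3}{7}\right) = \frac{51}{7} \approx 7.2857$)
$\left(g + G{\left(-4 \right)}\right) + 189 = \left(\frac{51}{7} + \left(11 + \left(-4\right)^{2} - -20\right)\right) + 189 = \left(\frac{51}{7} + \left(11 + 16 + 20\right)\right) + 189 = \left(\frac{51}{7} + 47\right) + 189 = \frac{380}{7} + 189 = \frac{1703}{7}$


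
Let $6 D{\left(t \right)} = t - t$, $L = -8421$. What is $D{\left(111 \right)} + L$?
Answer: $-8421$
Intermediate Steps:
$D{\left(t \right)} = 0$ ($D{\left(t \right)} = \frac{t - t}{6} = \frac{1}{6} \cdot 0 = 0$)
$D{\left(111 \right)} + L = 0 - 8421 = -8421$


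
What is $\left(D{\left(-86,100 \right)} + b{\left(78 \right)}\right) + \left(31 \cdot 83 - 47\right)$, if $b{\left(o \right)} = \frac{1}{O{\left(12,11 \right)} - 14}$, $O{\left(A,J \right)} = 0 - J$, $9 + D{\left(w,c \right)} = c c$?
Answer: $\frac{312924}{25} \approx 12517.0$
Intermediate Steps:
$D{\left(w,c \right)} = -9 + c^{2}$ ($D{\left(w,c \right)} = -9 + c c = -9 + c^{2}$)
$O{\left(A,J \right)} = - J$
$b{\left(o \right)} = - \frac{1}{25}$ ($b{\left(o \right)} = \frac{1}{\left(-1\right) 11 - 14} = \frac{1}{-11 - 14} = \frac{1}{-25} = - \frac{1}{25}$)
$\left(D{\left(-86,100 \right)} + b{\left(78 \right)}\right) + \left(31 \cdot 83 - 47\right) = \left(\left(-9 + 100^{2}\right) - \frac{1}{25}\right) + \left(31 \cdot 83 - 47\right) = \left(\left(-9 + 10000\right) - \frac{1}{25}\right) + \left(2573 - 47\right) = \left(9991 - \frac{1}{25}\right) + 2526 = \frac{249774}{25} + 2526 = \frac{312924}{25}$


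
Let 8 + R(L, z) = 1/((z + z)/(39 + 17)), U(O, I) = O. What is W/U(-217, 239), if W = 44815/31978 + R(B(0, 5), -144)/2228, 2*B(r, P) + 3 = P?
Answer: -256077715/39755817072 ≈ -0.0064413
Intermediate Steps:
B(r, P) = -3/2 + P/2
R(L, z) = -8 + 28/z (R(L, z) = -8 + 1/((z + z)/(39 + 17)) = -8 + 1/((2*z)/56) = -8 + 1/((2*z)*(1/56)) = -8 + 1/(z/28) = -8 + 28/z)
W = 1792544005/1282445712 (W = 44815/31978 + (-8 + 28/(-144))/2228 = 44815*(1/31978) + (-8 + 28*(-1/144))*(1/2228) = 44815/31978 + (-8 - 7/36)*(1/2228) = 44815/31978 - 295/36*1/2228 = 44815/31978 - 295/80208 = 1792544005/1282445712 ≈ 1.3978)
W/U(-217, 239) = (1792544005/1282445712)/(-217) = (1792544005/1282445712)*(-1/217) = -256077715/39755817072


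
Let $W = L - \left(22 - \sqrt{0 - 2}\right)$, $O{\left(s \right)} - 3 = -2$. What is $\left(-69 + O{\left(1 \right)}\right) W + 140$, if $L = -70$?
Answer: $6396 - 68 i \sqrt{2} \approx 6396.0 - 96.167 i$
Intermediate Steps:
$O{\left(s \right)} = 1$ ($O{\left(s \right)} = 3 - 2 = 1$)
$W = -92 + i \sqrt{2}$ ($W = -70 - \left(22 - \sqrt{0 - 2}\right) = -70 - \left(22 - i \sqrt{2}\right) = -92 + i \sqrt{2} \approx -92.0 + 1.4142 i$)
$\left(-69 + O{\left(1 \right)}\right) W + 140 = \left(-69 + 1\right) \left(-92 + i \sqrt{2}\right) + 140 = - 68 \left(-92 + i \sqrt{2}\right) + 140 = \left(6256 - 68 i \sqrt{2}\right) + 140 = 6396 - 68 i \sqrt{2}$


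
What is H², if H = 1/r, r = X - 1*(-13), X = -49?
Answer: 1/1296 ≈ 0.00077160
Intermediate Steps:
r = -36 (r = -49 - 1*(-13) = -49 + 13 = -36)
H = -1/36 (H = 1/(-36) = -1/36 ≈ -0.027778)
H² = (-1/36)² = 1/1296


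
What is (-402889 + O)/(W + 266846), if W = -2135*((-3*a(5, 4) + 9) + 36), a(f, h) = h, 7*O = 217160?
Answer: -2603063/1374737 ≈ -1.8935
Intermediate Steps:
O = 217160/7 (O = (⅐)*217160 = 217160/7 ≈ 31023.)
W = -70455 (W = -2135*((-3*4 + 9) + 36) = -2135*((-12 + 9) + 36) = -2135*(-3 + 36) = -2135*33 = -70455)
(-402889 + O)/(W + 266846) = (-402889 + 217160/7)/(-70455 + 266846) = -2603063/7/196391 = -2603063/7*1/196391 = -2603063/1374737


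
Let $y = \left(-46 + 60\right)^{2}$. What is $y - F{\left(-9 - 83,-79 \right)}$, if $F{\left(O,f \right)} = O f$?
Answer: $-7072$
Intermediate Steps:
$y = 196$ ($y = 14^{2} = 196$)
$y - F{\left(-9 - 83,-79 \right)} = 196 - \left(-9 - 83\right) \left(-79\right) = 196 - \left(-92\right) \left(-79\right) = 196 - 7268 = -7072$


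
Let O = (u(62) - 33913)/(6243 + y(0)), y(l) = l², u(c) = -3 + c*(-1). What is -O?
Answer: 11326/2081 ≈ 5.4426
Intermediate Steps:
u(c) = -3 - c
O = -11326/2081 (O = ((-3 - 1*62) - 33913)/(6243 + 0²) = ((-3 - 62) - 33913)/(6243 + 0) = (-65 - 33913)/6243 = -33978*1/6243 = -11326/2081 ≈ -5.4426)
-O = -1*(-11326/2081) = 11326/2081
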